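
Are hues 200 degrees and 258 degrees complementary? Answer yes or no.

Angular distance: |200 − 258| = 58 = 58°.
Complementary requires 180°.

no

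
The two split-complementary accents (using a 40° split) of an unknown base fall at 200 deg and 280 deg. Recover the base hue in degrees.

The accents sit 40° either side of the complement, so the complement is their short-arc midpoint on the wheel.
Short-arc midpoint of 200° and 280°: 240°.
Base is 180° from the complement: 240 − 180 = 60°

60°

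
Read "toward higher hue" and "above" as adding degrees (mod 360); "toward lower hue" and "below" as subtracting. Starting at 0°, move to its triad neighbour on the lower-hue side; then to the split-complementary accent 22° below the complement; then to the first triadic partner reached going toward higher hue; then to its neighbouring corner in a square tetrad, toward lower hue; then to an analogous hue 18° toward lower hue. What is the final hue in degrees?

0 − 120 = -120 → -120 + 360 = 240°   (triadic ↓)
240 + 158 = 398 → 398 − 360 = 38°   (split-comp 22° ↓)
38 + 120 = 158°   (triadic ↑)
158 − 90 = 68°   (square ↓)
68 − 18 = 50°   (analog 18° ↓)

50°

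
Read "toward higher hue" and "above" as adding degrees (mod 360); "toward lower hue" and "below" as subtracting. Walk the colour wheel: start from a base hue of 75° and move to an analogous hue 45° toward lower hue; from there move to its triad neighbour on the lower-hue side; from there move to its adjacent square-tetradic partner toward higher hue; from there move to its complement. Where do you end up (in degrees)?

analog 45° ↓ −45°: 75 − 45 = 30°
triadic ↓ −120°: 30 − 120 = -90 → -90 + 360 = 270°
square ↑ +90°: 270 + 90 = 360 → 360 − 360 = 0°
complement +180°: 0 + 180 = 180°

180°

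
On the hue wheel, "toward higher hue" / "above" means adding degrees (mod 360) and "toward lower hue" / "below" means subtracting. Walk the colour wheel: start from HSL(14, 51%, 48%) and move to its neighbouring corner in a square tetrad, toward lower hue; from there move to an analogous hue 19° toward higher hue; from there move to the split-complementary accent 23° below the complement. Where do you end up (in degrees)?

100°

−90° (square ↓): 14 − 90 = -76 → -76 + 360 = 284°
+19° (analog 19° ↑): 284 + 19 = 303°
+157° (split-comp 23° ↓): 303 + 157 = 460 → 460 − 360 = 100°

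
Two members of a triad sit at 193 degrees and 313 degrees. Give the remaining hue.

A triad spaces three hues 120° apart.
The full set is {73°, 193°, 313°}.

73°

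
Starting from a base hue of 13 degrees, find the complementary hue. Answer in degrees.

193°

13 + 180 = 193°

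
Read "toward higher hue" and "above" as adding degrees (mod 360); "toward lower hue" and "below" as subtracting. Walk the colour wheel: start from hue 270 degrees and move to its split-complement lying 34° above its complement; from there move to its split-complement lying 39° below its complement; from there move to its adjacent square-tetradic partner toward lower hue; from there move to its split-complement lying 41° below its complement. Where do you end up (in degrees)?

314°

split-comp 34° ↑ +214°: 270 + 214 = 484 → 484 − 360 = 124°
split-comp 39° ↓ +141°: 124 + 141 = 265°
square ↓ −90°: 265 − 90 = 175°
split-comp 41° ↓ +139°: 175 + 139 = 314°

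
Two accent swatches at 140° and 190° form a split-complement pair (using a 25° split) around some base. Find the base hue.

The accents sit 25° either side of the complement, so the complement is their short-arc midpoint on the wheel.
Short-arc midpoint of 140° and 190°: 165°.
Base is 180° from the complement: 165 − 180 = -15 → -15 + 360 = 345°

345°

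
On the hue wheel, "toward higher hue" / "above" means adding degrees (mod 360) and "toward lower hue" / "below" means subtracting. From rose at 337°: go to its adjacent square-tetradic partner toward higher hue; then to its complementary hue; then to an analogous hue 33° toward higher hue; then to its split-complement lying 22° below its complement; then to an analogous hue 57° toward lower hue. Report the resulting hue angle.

+90° (square ↑): 337 + 90 = 427 → 427 − 360 = 67°
+180° (complement): 67 + 180 = 247°
+33° (analog 33° ↑): 247 + 33 = 280°
+158° (split-comp 22° ↓): 280 + 158 = 438 → 438 − 360 = 78°
−57° (analog 57° ↓): 78 − 57 = 21°

21°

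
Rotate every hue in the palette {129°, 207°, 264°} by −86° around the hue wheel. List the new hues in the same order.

43°, 121°, 178°

129 − 86 = 43°
207 − 86 = 121°
264 − 86 = 178°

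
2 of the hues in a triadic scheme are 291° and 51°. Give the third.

171°

A triad places three hues 120° apart.
The full set through 51° is {51°, 171°, 291°}.
Given {51°, 291°}, the missing hue is 171°.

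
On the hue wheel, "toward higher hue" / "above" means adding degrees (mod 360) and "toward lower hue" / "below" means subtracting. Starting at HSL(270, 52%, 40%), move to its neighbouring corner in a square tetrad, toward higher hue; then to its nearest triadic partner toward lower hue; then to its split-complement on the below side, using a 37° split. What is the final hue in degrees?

+90° (square ↑): 270 + 90 = 360 → 360 − 360 = 0°
−120° (triadic ↓): 0 − 120 = -120 → -120 + 360 = 240°
+143° (split-comp 37° ↓): 240 + 143 = 383 → 383 − 360 = 23°

23°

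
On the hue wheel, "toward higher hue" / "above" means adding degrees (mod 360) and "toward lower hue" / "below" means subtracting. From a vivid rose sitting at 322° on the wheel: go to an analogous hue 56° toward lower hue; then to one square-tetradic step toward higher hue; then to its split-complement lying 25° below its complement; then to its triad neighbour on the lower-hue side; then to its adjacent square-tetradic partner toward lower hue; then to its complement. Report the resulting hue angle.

121°

−56° (analog 56° ↓): 322 − 56 = 266°
+90° (square ↑): 266 + 90 = 356°
+155° (split-comp 25° ↓): 356 + 155 = 511 → 511 − 360 = 151°
−120° (triadic ↓): 151 − 120 = 31°
−90° (square ↓): 31 − 90 = -59 → -59 + 360 = 301°
+180° (complement): 301 + 180 = 481 → 481 − 360 = 121°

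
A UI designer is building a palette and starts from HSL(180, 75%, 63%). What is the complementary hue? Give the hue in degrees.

The complement sits 180° across the wheel.
180 + 180 = 360 → 360 − 360 = 0°

0°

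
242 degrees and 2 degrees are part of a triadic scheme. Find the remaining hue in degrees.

A triad places three hues 120° apart.
The full set through 2° is {2°, 122°, 242°}.
Given {2°, 242°}, the missing hue is 122°.

122°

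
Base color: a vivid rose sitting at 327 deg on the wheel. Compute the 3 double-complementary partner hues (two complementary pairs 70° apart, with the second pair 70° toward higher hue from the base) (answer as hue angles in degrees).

37°, 147° and 217°

A rectangular tetradic uses two complementary pairs 70° apart: offsets 0°, 70°, 180°, 250°.
327 + 70 = 397 → 397 − 360 = 37°
327 + 180 = 507 → 507 − 360 = 147°
327 + 250 = 577 → 577 − 360 = 217°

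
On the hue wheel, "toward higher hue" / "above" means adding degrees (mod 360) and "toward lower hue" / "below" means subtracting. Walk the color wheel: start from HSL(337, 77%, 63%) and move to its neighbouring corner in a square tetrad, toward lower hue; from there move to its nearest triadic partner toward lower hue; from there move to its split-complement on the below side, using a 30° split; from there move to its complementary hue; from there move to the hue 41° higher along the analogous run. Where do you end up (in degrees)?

138°

square ↓ −90°: 337 − 90 = 247°
triadic ↓ −120°: 247 − 120 = 127°
split-comp 30° ↓ +150°: 127 + 150 = 277°
complement +180°: 277 + 180 = 457 → 457 − 360 = 97°
analog 41° ↑ +41°: 97 + 41 = 138°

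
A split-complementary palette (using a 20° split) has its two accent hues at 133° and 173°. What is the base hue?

The accents sit 20° either side of the complement, so the complement is their short-arc midpoint on the wheel.
Short-arc midpoint of 133° and 173°: 153°.
Base is 180° from the complement: 153 − 180 = -27 → -27 + 360 = 333°

333°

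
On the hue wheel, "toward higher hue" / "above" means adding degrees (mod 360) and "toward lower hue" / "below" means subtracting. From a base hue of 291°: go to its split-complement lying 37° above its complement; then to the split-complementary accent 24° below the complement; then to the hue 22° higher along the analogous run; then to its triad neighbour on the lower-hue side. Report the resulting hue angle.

split-comp 37° ↑ +217°: 291 + 217 = 508 → 508 − 360 = 148°
split-comp 24° ↓ +156°: 148 + 156 = 304°
analog 22° ↑ +22°: 304 + 22 = 326°
triadic ↓ −120°: 326 − 120 = 206°

206°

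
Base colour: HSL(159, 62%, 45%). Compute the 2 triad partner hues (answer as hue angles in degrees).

A triad places three hues 120° apart.
159 + 120 = 279°
159 + 240 = 399 → 399 − 360 = 39°

279° and 39°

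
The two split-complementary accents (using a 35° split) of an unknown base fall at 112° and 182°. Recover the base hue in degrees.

327°

The accents sit 35° either side of the complement, so the complement is their short-arc midpoint on the wheel.
Short-arc midpoint of 112° and 182°: 147°.
Base is 180° from the complement: 147 − 180 = -33 → -33 + 360 = 327°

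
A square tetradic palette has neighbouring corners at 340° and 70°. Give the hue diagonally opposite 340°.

A square tetradic scheme places four hues 90° apart; opposite corners are 180° apart.
340 + 180 = 520 → 520 − 360 = 160°

160°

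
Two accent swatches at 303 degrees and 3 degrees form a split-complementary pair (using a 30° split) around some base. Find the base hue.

153°

The accents sit 30° either side of the complement, so the complement is their short-arc midpoint on the wheel.
Short-arc midpoint of 303° and 3°: 333°.
Base is 180° from the complement: 333 − 180 = 153°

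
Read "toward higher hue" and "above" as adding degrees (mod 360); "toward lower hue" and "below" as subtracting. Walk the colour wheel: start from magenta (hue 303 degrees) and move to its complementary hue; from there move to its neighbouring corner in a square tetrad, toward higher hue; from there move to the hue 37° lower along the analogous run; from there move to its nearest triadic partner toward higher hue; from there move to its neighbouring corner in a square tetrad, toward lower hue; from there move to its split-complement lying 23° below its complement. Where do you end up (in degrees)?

3°

303 + 180 = 483 → 483 − 360 = 123°   (complement)
123 + 90 = 213°   (square ↑)
213 − 37 = 176°   (analog 37° ↓)
176 + 120 = 296°   (triadic ↑)
296 − 90 = 206°   (square ↓)
206 + 157 = 363 → 363 − 360 = 3°   (split-comp 23° ↓)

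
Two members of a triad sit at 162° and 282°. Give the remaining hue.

42°

A triad spaces three hues 120° apart.
The full set is {42°, 162°, 282°}.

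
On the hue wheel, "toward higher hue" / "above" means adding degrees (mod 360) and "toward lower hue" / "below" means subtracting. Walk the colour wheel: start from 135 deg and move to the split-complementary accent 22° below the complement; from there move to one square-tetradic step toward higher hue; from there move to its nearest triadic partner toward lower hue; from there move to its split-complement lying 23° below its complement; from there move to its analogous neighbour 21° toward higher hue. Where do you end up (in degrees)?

135 + 158 = 293°   (split-comp 22° ↓)
293 + 90 = 383 → 383 − 360 = 23°   (square ↑)
23 − 120 = -97 → -97 + 360 = 263°   (triadic ↓)
263 + 157 = 420 → 420 − 360 = 60°   (split-comp 23° ↓)
60 + 21 = 81°   (analog 21° ↑)

81°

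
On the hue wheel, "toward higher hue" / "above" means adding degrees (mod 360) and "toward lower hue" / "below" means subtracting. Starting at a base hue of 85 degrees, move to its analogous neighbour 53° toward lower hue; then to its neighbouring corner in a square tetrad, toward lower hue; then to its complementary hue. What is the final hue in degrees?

122°

analog 53° ↓ −53°: 85 − 53 = 32°
square ↓ −90°: 32 − 90 = -58 → -58 + 360 = 302°
complement +180°: 302 + 180 = 482 → 482 − 360 = 122°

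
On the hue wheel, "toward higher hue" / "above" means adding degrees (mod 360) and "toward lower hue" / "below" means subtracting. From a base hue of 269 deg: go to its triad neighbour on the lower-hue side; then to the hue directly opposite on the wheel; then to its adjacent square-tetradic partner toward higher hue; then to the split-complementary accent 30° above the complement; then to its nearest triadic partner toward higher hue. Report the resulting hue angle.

29°

triadic ↓ −120°: 269 − 120 = 149°
complement +180°: 149 + 180 = 329°
square ↑ +90°: 329 + 90 = 419 → 419 − 360 = 59°
split-comp 30° ↑ +210°: 59 + 210 = 269°
triadic ↑ +120°: 269 + 120 = 389 → 389 − 360 = 29°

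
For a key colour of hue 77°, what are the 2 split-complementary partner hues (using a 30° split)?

Complement of 77°: 77 + 180 = 257°
257 − 30 = 227°
257 + 30 = 287°

227° and 287°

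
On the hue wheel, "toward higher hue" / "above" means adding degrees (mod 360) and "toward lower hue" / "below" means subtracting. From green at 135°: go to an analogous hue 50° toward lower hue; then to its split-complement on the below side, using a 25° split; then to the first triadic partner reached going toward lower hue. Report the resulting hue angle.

120°

analog 50° ↓ −50°: 135 − 50 = 85°
split-comp 25° ↓ +155°: 85 + 155 = 240°
triadic ↓ −120°: 240 − 120 = 120°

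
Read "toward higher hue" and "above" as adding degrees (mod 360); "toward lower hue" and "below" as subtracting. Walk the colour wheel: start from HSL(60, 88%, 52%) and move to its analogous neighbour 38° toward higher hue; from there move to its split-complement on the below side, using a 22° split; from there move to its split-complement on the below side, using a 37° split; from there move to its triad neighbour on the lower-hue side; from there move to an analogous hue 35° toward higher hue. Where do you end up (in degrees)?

analog 38° ↑ +38°: 60 + 38 = 98°
split-comp 22° ↓ +158°: 98 + 158 = 256°
split-comp 37° ↓ +143°: 256 + 143 = 399 → 399 − 360 = 39°
triadic ↓ −120°: 39 − 120 = -81 → -81 + 360 = 279°
analog 35° ↑ +35°: 279 + 35 = 314°

314°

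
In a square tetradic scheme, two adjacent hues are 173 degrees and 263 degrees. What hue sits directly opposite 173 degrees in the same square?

A square tetradic scheme places four hues 90° apart; opposite corners are 180° apart.
173 + 180 = 353°

353°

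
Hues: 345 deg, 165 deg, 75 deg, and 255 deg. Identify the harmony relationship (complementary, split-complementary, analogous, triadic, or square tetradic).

Sort the hues: 75°, 165°, 255°, 345°.
Successive gaps around the wheel: 90°, 90°, 90°, 90°.
Four hues every 90° form a square tetradic scheme.

square tetradic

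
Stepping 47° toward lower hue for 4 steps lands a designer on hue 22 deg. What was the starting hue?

4 steps of 47° (toward lower hue) give a net shift of −188°.
Start = end − shift: 22 + 188 = 210°

210°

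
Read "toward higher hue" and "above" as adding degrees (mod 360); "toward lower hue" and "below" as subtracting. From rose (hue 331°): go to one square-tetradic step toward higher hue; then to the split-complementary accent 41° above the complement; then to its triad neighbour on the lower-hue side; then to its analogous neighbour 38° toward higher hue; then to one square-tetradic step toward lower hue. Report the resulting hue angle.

110°

331 + 90 = 421 → 421 − 360 = 61°   (square ↑)
61 + 221 = 282°   (split-comp 41° ↑)
282 − 120 = 162°   (triadic ↓)
162 + 38 = 200°   (analog 38° ↑)
200 − 90 = 110°   (square ↓)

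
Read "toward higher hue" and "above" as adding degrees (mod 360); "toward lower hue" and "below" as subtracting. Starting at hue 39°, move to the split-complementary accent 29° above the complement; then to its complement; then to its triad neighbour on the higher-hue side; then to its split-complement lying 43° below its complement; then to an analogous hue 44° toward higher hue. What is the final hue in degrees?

9°

split-comp 29° ↑ +209°: 39 + 209 = 248°
complement +180°: 248 + 180 = 428 → 428 − 360 = 68°
triadic ↑ +120°: 68 + 120 = 188°
split-comp 43° ↓ +137°: 188 + 137 = 325°
analog 44° ↑ +44°: 325 + 44 = 369 → 369 − 360 = 9°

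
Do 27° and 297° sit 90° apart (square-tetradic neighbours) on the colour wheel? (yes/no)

yes

Angular distance: |27 − 297| = 270; shorter arc = 360 − 270 = 90°.
90° apart (square-tetradic neighbours) requires 90°.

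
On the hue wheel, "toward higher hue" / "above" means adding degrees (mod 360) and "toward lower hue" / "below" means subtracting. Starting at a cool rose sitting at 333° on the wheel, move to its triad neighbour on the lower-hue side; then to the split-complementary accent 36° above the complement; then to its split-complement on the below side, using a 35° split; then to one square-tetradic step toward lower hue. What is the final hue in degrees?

124°

333 − 120 = 213°   (triadic ↓)
213 + 216 = 429 → 429 − 360 = 69°   (split-comp 36° ↑)
69 + 145 = 214°   (split-comp 35° ↓)
214 − 90 = 124°   (square ↓)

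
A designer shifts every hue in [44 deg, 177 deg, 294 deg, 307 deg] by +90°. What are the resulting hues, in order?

44 + 90 = 134°
177 + 90 = 267°
294 + 90 = 384 → 384 − 360 = 24°
307 + 90 = 397 → 397 − 360 = 37°

134°, 267°, 24°, 37°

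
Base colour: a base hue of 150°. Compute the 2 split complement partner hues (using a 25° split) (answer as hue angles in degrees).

305° and 355°

Split-complementary hues sit 25° either side of the complement.
Complement of 150°: 150 + 180 = 330°
330 − 25 = 305°
330 + 25 = 355°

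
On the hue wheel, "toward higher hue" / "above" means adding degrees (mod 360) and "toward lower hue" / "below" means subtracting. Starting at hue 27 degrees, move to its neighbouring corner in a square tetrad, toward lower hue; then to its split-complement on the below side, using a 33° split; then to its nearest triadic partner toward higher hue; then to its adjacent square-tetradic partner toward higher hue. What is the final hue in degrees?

294°

27 − 90 = -63 → -63 + 360 = 297°   (square ↓)
297 + 147 = 444 → 444 − 360 = 84°   (split-comp 33° ↓)
84 + 120 = 204°   (triadic ↑)
204 + 90 = 294°   (square ↑)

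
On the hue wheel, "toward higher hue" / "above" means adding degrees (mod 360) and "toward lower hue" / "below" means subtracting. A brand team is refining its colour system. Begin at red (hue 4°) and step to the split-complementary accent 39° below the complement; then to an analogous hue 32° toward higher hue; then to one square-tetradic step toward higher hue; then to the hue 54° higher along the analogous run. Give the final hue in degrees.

+141° (split-comp 39° ↓): 4 + 141 = 145°
+32° (analog 32° ↑): 145 + 32 = 177°
+90° (square ↑): 177 + 90 = 267°
+54° (analog 54° ↑): 267 + 54 = 321°

321°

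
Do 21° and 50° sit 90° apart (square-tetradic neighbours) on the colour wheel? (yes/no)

Angular distance: |21 − 50| = 29 = 29°.
90° apart (square-tetradic neighbours) requires 90°.

no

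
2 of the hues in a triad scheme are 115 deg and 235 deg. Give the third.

A triad places three hues 120° apart.
The full set through 115° is {115°, 235°, 355°}.
Given {115°, 235°}, the missing hue is 355°.

355°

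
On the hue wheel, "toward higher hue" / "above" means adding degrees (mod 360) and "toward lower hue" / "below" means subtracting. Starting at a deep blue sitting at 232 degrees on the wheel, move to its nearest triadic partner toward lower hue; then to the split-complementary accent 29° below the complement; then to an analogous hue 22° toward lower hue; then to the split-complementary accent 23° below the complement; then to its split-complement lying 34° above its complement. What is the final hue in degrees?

232 − 120 = 112°   (triadic ↓)
112 + 151 = 263°   (split-comp 29° ↓)
263 − 22 = 241°   (analog 22° ↓)
241 + 157 = 398 → 398 − 360 = 38°   (split-comp 23° ↓)
38 + 214 = 252°   (split-comp 34° ↑)

252°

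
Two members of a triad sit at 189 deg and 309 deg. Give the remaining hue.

69°

A triad spaces three hues 120° apart.
The full set is {69°, 189°, 309°}.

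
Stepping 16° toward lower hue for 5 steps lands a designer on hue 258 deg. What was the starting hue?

338°

5 steps of 16° (toward lower hue) give a net shift of −80°.
Start = end − shift: 258 + 80 = 338°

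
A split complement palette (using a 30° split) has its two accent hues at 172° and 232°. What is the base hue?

22°

The accents sit 30° either side of the complement, so the complement is their short-arc midpoint on the wheel.
Short-arc midpoint of 172° and 232°: 202°.
Base is 180° from the complement: 202 − 180 = 22°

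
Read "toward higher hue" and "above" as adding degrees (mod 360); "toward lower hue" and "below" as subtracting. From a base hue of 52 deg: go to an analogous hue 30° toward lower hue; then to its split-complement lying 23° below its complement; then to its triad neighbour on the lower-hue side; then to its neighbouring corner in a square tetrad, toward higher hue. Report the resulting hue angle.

149°

analog 30° ↓ −30°: 52 − 30 = 22°
split-comp 23° ↓ +157°: 22 + 157 = 179°
triadic ↓ −120°: 179 − 120 = 59°
square ↑ +90°: 59 + 90 = 149°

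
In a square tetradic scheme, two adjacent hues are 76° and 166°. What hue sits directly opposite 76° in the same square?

256°

A square tetradic scheme places four hues 90° apart; opposite corners are 180° apart.
76 + 180 = 256°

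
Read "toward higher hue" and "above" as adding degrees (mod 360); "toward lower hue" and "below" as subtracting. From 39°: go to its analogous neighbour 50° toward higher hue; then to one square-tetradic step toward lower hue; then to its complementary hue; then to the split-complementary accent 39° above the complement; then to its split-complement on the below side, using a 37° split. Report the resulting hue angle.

analog 50° ↑ +50°: 39 + 50 = 89°
square ↓ −90°: 89 − 90 = -1 → -1 + 360 = 359°
complement +180°: 359 + 180 = 539 → 539 − 360 = 179°
split-comp 39° ↑ +219°: 179 + 219 = 398 → 398 − 360 = 38°
split-comp 37° ↓ +143°: 38 + 143 = 181°

181°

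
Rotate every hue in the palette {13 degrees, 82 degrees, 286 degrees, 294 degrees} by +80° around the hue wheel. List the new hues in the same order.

93°, 162°, 6°, 14°

13 + 80 = 93°
82 + 80 = 162°
286 + 80 = 366 → 366 − 360 = 6°
294 + 80 = 374 → 374 − 360 = 14°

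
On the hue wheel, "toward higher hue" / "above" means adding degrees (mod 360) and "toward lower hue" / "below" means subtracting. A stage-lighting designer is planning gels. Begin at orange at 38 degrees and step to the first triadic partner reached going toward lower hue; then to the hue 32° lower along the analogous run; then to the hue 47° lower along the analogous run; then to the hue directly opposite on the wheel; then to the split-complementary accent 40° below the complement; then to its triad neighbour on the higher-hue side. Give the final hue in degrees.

triadic ↓ −120°: 38 − 120 = -82 → -82 + 360 = 278°
analog 32° ↓ −32°: 278 − 32 = 246°
analog 47° ↓ −47°: 246 − 47 = 199°
complement +180°: 199 + 180 = 379 → 379 − 360 = 19°
split-comp 40° ↓ +140°: 19 + 140 = 159°
triadic ↑ +120°: 159 + 120 = 279°

279°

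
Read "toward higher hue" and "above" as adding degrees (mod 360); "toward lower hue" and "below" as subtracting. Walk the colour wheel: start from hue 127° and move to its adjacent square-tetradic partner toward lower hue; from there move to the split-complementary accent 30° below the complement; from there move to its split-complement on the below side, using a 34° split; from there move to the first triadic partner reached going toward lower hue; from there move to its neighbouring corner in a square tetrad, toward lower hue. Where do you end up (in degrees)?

−90° (square ↓): 127 − 90 = 37°
+150° (split-comp 30° ↓): 37 + 150 = 187°
+146° (split-comp 34° ↓): 187 + 146 = 333°
−120° (triadic ↓): 333 − 120 = 213°
−90° (square ↓): 213 − 90 = 123°

123°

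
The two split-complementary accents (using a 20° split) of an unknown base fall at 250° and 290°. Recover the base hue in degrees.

The accents sit 20° either side of the complement, so the complement is their short-arc midpoint on the wheel.
Short-arc midpoint of 250° and 290°: 270°.
Base is 180° from the complement: 270 − 180 = 90°

90°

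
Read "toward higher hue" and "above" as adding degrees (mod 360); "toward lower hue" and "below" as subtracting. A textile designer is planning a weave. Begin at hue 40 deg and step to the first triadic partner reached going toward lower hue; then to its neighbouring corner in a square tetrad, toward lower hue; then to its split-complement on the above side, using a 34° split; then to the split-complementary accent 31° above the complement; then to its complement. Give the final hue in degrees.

−120° (triadic ↓): 40 − 120 = -80 → -80 + 360 = 280°
−90° (square ↓): 280 − 90 = 190°
+214° (split-comp 34° ↑): 190 + 214 = 404 → 404 − 360 = 44°
+211° (split-comp 31° ↑): 44 + 211 = 255°
+180° (complement): 255 + 180 = 435 → 435 − 360 = 75°

75°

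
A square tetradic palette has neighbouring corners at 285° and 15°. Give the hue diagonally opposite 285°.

105°

A square tetradic scheme places four hues 90° apart; opposite corners are 180° apart.
285 + 180 = 465 → 465 − 360 = 105°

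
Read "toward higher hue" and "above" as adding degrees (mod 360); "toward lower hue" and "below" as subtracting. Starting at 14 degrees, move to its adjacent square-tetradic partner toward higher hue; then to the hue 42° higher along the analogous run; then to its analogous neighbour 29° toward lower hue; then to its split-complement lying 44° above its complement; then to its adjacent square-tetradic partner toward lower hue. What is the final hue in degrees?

251°

+90° (square ↑): 14 + 90 = 104°
+42° (analog 42° ↑): 104 + 42 = 146°
−29° (analog 29° ↓): 146 − 29 = 117°
+224° (split-comp 44° ↑): 117 + 224 = 341°
−90° (square ↓): 341 − 90 = 251°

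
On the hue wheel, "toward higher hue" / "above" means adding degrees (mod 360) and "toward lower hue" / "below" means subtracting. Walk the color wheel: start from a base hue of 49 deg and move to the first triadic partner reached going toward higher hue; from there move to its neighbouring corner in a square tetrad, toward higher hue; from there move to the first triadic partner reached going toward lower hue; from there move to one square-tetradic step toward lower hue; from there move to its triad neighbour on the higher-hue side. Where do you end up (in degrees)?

169°

triadic ↑ +120°: 49 + 120 = 169°
square ↑ +90°: 169 + 90 = 259°
triadic ↓ −120°: 259 − 120 = 139°
square ↓ −90°: 139 − 90 = 49°
triadic ↑ +120°: 49 + 120 = 169°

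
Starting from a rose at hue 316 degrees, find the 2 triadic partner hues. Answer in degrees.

76° and 196°

A triad places three hues 120° apart.
316 + 120 = 436 → 436 − 360 = 76°
316 + 240 = 556 → 556 − 360 = 196°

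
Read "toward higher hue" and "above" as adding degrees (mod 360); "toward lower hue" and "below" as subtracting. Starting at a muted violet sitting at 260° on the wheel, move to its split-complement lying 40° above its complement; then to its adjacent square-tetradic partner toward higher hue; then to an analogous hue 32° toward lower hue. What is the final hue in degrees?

178°

260 + 220 = 480 → 480 − 360 = 120°   (split-comp 40° ↑)
120 + 90 = 210°   (square ↑)
210 − 32 = 178°   (analog 32° ↓)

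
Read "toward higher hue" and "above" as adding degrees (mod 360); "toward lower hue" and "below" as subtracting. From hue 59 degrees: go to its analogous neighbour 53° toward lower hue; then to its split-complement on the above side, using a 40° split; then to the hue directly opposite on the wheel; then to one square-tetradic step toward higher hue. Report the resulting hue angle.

136°

analog 53° ↓ −53°: 59 − 53 = 6°
split-comp 40° ↑ +220°: 6 + 220 = 226°
complement +180°: 226 + 180 = 406 → 406 − 360 = 46°
square ↑ +90°: 46 + 90 = 136°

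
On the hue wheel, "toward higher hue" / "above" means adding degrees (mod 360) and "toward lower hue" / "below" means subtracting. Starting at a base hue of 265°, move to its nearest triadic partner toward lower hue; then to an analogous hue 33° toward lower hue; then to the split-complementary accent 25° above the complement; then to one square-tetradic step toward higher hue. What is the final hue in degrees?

−120° (triadic ↓): 265 − 120 = 145°
−33° (analog 33° ↓): 145 − 33 = 112°
+205° (split-comp 25° ↑): 112 + 205 = 317°
+90° (square ↑): 317 + 90 = 407 → 407 − 360 = 47°

47°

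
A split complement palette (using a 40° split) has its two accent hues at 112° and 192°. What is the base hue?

The accents sit 40° either side of the complement, so the complement is their short-arc midpoint on the wheel.
Short-arc midpoint of 112° and 192°: 152°.
Base is 180° from the complement: 152 − 180 = -28 → -28 + 360 = 332°

332°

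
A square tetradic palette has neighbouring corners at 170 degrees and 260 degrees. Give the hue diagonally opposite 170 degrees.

A square tetradic scheme places four hues 90° apart; opposite corners are 180° apart.
170 + 180 = 350°

350°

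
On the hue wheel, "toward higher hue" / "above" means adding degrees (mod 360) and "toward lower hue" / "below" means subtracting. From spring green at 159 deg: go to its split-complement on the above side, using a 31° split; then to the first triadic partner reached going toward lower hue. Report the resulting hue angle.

250°

159 + 211 = 370 → 370 − 360 = 10°   (split-comp 31° ↑)
10 − 120 = -110 → -110 + 360 = 250°   (triadic ↓)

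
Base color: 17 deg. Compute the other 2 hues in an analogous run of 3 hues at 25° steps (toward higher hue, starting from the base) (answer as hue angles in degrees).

42° and 67°

Analogous hues sit every 25° along the wheel.
17 + 25 = 42°
17 + 50 = 67°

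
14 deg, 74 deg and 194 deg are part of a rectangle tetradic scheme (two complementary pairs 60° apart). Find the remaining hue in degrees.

A rectangular tetradic uses two complementary pairs 60° apart: offsets 0°, 60°, 180°, 240°.
Among {14°, 74°, 194°}, 14° and 194° are a 180° pair.
The remaining hue 74° needs its own complement: 74 + 180 = 254°

254°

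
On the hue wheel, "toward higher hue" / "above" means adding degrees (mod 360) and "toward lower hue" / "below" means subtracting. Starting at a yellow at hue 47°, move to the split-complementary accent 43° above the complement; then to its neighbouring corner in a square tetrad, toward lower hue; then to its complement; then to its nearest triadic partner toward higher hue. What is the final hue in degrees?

120°

47 + 223 = 270°   (split-comp 43° ↑)
270 − 90 = 180°   (square ↓)
180 + 180 = 360 → 360 − 360 = 0°   (complement)
0 + 120 = 120°   (triadic ↑)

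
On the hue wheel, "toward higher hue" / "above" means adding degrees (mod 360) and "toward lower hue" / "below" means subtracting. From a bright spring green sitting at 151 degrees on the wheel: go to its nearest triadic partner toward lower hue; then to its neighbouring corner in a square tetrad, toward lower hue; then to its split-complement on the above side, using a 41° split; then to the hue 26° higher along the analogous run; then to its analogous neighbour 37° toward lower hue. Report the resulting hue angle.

−120° (triadic ↓): 151 − 120 = 31°
−90° (square ↓): 31 − 90 = -59 → -59 + 360 = 301°
+221° (split-comp 41° ↑): 301 + 221 = 522 → 522 − 360 = 162°
+26° (analog 26° ↑): 162 + 26 = 188°
−37° (analog 37° ↓): 188 − 37 = 151°

151°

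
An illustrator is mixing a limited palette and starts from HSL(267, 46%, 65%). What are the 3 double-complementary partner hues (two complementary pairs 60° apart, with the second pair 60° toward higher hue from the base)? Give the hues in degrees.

327°, 87° and 147°

A rectangular tetradic uses two complementary pairs 60° apart: offsets 0°, 60°, 180°, 240°.
267 + 60 = 327°
267 + 180 = 447 → 447 − 360 = 87°
267 + 240 = 507 → 507 − 360 = 147°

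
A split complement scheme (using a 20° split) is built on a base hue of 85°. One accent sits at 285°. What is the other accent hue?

245°

Split-complementary hues sit 20° either side of the complement.
Complement of the base 85°: 85 + 180 = 265°
The given accent 285° is 20° one side of 265°; the other accent sits 20° the other side: 265 − 20 = 245°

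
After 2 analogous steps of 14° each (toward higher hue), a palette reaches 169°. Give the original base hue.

2 steps of 14° (toward higher hue) give a net shift of +28°.
Start = end − shift: 169 − 28 = 141°

141°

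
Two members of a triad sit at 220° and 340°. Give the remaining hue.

A triad spaces three hues 120° apart.
The full set is {100°, 220°, 340°}.

100°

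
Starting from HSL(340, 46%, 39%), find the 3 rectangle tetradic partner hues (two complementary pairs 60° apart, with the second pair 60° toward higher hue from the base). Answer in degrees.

40°, 160°, 220°

A rectangular tetradic uses two complementary pairs 60° apart: offsets 0°, 60°, 180°, 240°.
340 + 60 = 400 → 400 − 360 = 40°
340 + 180 = 520 → 520 − 360 = 160°
340 + 240 = 580 → 580 − 360 = 220°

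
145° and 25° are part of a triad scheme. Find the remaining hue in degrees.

265°

A triad places three hues 120° apart.
The full set through 25° is {25°, 145°, 265°}.
Given {25°, 145°}, the missing hue is 265°.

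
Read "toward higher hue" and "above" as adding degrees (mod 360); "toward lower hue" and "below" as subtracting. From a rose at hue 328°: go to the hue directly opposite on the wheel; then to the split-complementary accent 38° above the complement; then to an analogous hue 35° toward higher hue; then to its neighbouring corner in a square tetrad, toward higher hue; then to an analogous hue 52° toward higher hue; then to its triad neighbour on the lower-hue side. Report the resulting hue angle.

+180° (complement): 328 + 180 = 508 → 508 − 360 = 148°
+218° (split-comp 38° ↑): 148 + 218 = 366 → 366 − 360 = 6°
+35° (analog 35° ↑): 6 + 35 = 41°
+90° (square ↑): 41 + 90 = 131°
+52° (analog 52° ↑): 131 + 52 = 183°
−120° (triadic ↓): 183 − 120 = 63°

63°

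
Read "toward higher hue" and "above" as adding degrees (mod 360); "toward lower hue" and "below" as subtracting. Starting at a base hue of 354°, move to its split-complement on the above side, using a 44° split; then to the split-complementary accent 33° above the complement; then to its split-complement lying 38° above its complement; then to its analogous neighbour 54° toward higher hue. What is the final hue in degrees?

split-comp 44° ↑ +224°: 354 + 224 = 578 → 578 − 360 = 218°
split-comp 33° ↑ +213°: 218 + 213 = 431 → 431 − 360 = 71°
split-comp 38° ↑ +218°: 71 + 218 = 289°
analog 54° ↑ +54°: 289 + 54 = 343°

343°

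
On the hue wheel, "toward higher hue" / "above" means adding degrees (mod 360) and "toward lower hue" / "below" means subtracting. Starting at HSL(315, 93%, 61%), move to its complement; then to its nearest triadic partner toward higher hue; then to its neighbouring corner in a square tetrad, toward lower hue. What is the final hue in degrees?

315 + 180 = 495 → 495 − 360 = 135°   (complement)
135 + 120 = 255°   (triadic ↑)
255 − 90 = 165°   (square ↓)

165°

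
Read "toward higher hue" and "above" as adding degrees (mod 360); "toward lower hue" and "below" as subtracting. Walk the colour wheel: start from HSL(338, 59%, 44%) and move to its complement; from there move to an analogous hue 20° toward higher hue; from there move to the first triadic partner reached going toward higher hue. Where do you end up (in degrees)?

298°

338 + 180 = 518 → 518 − 360 = 158°   (complement)
158 + 20 = 178°   (analog 20° ↑)
178 + 120 = 298°   (triadic ↑)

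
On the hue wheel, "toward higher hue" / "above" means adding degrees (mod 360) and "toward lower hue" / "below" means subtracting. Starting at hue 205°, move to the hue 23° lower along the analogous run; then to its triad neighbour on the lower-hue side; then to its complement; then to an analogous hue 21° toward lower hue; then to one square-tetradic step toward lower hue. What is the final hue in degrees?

−23° (analog 23° ↓): 205 − 23 = 182°
−120° (triadic ↓): 182 − 120 = 62°
+180° (complement): 62 + 180 = 242°
−21° (analog 21° ↓): 242 − 21 = 221°
−90° (square ↓): 221 − 90 = 131°

131°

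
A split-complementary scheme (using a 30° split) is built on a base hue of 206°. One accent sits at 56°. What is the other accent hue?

356°

Split-complementary hues sit 30° either side of the complement.
Complement of the base 206°: 206 + 180 = 386 → 386 − 360 = 26°
The given accent 56° is 30° one side of 26°; the other accent sits 30° the other side: 26 − 30 = -4 → -4 + 360 = 356°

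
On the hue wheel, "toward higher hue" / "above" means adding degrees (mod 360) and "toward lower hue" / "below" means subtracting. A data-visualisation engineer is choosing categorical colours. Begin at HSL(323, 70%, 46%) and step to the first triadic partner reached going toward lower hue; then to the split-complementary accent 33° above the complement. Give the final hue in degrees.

323 − 120 = 203°   (triadic ↓)
203 + 213 = 416 → 416 − 360 = 56°   (split-comp 33° ↑)

56°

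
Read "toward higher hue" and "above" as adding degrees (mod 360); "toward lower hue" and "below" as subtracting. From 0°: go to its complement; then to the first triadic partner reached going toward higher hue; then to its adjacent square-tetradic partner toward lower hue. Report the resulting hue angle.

0 + 180 = 180°   (complement)
180 + 120 = 300°   (triadic ↑)
300 − 90 = 210°   (square ↓)

210°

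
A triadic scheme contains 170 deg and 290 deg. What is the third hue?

A triad spaces three hues 120° apart.
The full set is {50°, 170°, 290°}.

50°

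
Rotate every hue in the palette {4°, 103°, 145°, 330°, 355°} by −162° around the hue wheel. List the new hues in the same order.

202°, 301°, 343°, 168°, 193°

4 − 162 = -158 → -158 + 360 = 202°
103 − 162 = -59 → -59 + 360 = 301°
145 − 162 = -17 → -17 + 360 = 343°
330 − 162 = 168°
355 − 162 = 193°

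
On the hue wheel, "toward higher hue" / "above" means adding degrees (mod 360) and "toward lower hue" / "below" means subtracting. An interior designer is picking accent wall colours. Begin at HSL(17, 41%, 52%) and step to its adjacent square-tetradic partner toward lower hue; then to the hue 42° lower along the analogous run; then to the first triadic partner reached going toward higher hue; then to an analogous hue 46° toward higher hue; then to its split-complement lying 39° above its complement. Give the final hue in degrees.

square ↓ −90°: 17 − 90 = -73 → -73 + 360 = 287°
analog 42° ↓ −42°: 287 − 42 = 245°
triadic ↑ +120°: 245 + 120 = 365 → 365 − 360 = 5°
analog 46° ↑ +46°: 5 + 46 = 51°
split-comp 39° ↑ +219°: 51 + 219 = 270°

270°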